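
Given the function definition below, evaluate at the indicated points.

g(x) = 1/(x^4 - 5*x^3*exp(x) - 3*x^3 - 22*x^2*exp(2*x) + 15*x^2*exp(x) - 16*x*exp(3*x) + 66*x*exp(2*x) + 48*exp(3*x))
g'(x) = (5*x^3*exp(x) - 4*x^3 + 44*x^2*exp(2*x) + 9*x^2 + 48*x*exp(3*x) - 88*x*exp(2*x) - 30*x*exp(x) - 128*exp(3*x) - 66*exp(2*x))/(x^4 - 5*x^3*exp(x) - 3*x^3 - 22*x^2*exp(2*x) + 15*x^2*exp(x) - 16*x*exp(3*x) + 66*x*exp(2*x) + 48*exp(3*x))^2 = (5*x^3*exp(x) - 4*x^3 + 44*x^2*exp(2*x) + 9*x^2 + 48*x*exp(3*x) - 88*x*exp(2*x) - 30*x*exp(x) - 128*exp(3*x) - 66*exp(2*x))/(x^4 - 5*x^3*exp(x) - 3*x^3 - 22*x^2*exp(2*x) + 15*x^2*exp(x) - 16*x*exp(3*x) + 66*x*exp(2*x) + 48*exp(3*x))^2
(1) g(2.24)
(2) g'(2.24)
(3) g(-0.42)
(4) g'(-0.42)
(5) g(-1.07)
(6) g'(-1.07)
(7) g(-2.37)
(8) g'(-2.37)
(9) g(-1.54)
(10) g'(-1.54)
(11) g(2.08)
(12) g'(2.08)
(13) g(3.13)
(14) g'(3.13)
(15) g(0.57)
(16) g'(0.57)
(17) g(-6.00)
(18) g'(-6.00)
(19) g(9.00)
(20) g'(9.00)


(1) = 0.00
(2) = -0.00
(3) = 0.24
(4) = -2.44
(5) = 0.23
(6) = 1.39
(7) = 0.01
(8) = 0.02
(9) = 0.05
(10) = 0.10
(11) = 0.00
(12) = -0.00
(13) = -0.00
(14) = 0.00
(15) = 0.00
(16) = -0.01
(17) = 0.00
(18) = 0.00
(19) = -0.00
(20) = 0.00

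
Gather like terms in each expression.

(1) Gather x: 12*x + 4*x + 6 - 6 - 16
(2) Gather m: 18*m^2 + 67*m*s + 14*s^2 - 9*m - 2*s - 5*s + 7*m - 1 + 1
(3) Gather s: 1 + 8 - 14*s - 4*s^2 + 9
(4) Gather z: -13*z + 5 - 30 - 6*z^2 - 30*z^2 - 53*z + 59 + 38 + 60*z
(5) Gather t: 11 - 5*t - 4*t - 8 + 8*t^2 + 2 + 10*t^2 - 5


(1) = 16*x - 16
(2) = 18*m^2 + m*(67*s - 2) + 14*s^2 - 7*s
(3) = -4*s^2 - 14*s + 18
(4) = -36*z^2 - 6*z + 72
(5) = 18*t^2 - 9*t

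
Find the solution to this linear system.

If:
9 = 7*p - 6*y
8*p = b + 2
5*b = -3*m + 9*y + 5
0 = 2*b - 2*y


Then:
b = -58/41
m = -9/41
p = 3/41
y = -58/41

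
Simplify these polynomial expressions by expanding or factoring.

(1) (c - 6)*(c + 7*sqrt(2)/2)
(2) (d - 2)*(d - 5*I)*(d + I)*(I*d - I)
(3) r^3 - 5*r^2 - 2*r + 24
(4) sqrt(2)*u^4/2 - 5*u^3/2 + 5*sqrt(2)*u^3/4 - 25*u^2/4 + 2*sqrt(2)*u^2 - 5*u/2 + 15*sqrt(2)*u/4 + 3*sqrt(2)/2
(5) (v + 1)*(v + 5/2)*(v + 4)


(1) = c^2 - 6*c + 7*sqrt(2)*c/2 - 21*sqrt(2)
(2) = I*d^4 + 4*d^3 - 3*I*d^3 - 12*d^2 + 7*I*d^2 + 8*d - 15*I*d + 10*I
(3) = (r - 4)*(r - 3)*(r + 2)
(4) = (u + 1/2)*(u - 3*sqrt(2)/2)*(u - sqrt(2))*(sqrt(2)*u/2 + sqrt(2))
(5) = v^3 + 15*v^2/2 + 33*v/2 + 10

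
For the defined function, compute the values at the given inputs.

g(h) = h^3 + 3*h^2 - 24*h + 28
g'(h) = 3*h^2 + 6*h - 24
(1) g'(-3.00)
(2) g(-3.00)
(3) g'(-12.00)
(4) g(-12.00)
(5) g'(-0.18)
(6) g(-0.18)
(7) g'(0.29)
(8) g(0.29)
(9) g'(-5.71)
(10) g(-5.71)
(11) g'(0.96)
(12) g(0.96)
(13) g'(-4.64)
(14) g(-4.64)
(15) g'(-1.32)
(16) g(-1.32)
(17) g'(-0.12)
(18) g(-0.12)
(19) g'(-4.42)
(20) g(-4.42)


(1) = -15.00
(2) = 100.00
(3) = 336.00
(4) = -980.00
(5) = -24.98
(6) = 32.41
(7) = -22.01
(8) = 21.32
(9) = 39.55
(10) = 76.68
(11) = -15.48
(12) = 8.61
(13) = 12.75
(14) = 104.05
(15) = -26.69
(16) = 62.61
(17) = -24.68
(18) = 30.92
(19) = 8.09
(20) = 106.34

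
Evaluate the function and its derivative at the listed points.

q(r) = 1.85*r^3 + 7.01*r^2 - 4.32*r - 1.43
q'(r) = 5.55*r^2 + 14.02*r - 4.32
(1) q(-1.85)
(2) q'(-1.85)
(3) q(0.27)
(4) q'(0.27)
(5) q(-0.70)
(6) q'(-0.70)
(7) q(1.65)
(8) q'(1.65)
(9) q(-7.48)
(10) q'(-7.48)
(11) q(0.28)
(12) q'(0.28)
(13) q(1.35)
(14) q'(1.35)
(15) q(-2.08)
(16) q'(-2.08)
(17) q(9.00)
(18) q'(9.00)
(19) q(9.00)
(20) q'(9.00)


(1) = 18.84
(2) = -11.26
(3) = -2.05
(4) = -0.13
(5) = 4.39
(6) = -11.41
(7) = 18.84
(8) = 33.92
(9) = -351.15
(10) = 201.34
(11) = -2.05
(12) = 0.04
(13) = 10.07
(14) = 24.72
(15) = 21.24
(16) = -9.47
(17) = 1876.15
(18) = 571.41
(19) = 1876.15
(20) = 571.41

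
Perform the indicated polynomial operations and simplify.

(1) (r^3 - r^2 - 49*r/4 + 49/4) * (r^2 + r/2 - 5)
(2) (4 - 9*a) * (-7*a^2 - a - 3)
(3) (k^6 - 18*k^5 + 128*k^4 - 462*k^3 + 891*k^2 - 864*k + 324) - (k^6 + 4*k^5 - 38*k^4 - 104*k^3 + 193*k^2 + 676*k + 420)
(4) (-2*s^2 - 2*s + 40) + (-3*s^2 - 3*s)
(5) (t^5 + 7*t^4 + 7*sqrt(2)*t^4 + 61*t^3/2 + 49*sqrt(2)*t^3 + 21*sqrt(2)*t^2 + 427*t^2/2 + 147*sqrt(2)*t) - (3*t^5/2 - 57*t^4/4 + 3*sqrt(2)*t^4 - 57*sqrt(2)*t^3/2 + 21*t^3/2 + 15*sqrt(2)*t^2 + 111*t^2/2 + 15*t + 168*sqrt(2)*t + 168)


(1) = r^5 - r^4/2 - 71*r^3/4 + 89*r^2/8 + 539*r/8 - 245/4
(2) = 63*a^3 - 19*a^2 + 23*a - 12
(3) = -22*k^5 + 166*k^4 - 358*k^3 + 698*k^2 - 1540*k - 96
(4) = -5*s^2 - 5*s + 40
(5) = -t^5/2 + 4*sqrt(2)*t^4 + 85*t^4/4 + 20*t^3 + 155*sqrt(2)*t^3/2 + 6*sqrt(2)*t^2 + 158*t^2 - 21*sqrt(2)*t - 15*t - 168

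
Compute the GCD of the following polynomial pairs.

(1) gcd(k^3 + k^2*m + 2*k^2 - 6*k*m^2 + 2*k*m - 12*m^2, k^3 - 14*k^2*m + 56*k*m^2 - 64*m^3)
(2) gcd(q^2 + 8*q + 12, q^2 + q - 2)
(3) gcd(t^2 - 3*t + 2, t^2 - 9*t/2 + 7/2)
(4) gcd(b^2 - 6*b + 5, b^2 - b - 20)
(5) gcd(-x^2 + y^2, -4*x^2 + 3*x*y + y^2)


(1) = k - 2*m
(2) = q + 2
(3) = t - 1
(4) = gcd((b - 5)*(b - 1), (b - 5)*(b + 4)) = b - 5
(5) = gcd((-x + y)*(x + y), (-x + y)*(4*x + y)) = x - y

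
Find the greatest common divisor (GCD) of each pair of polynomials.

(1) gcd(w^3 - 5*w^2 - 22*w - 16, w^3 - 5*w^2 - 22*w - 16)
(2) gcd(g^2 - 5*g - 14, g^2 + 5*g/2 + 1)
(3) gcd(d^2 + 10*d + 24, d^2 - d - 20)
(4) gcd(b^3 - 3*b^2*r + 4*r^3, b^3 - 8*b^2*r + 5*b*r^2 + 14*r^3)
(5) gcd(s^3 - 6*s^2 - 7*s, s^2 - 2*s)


(1) = gcd((w - 8)*(w + 1)*(w + 2), (w - 8)*(w + 1)*(w + 2)) = w^3 - 5*w^2 - 22*w - 16
(2) = gcd((g - 7)*(g + 2), (g + 1/2)*(g + 2)) = g + 2
(3) = d + 4
(4) = -b^2 + b*r + 2*r^2
(5) = s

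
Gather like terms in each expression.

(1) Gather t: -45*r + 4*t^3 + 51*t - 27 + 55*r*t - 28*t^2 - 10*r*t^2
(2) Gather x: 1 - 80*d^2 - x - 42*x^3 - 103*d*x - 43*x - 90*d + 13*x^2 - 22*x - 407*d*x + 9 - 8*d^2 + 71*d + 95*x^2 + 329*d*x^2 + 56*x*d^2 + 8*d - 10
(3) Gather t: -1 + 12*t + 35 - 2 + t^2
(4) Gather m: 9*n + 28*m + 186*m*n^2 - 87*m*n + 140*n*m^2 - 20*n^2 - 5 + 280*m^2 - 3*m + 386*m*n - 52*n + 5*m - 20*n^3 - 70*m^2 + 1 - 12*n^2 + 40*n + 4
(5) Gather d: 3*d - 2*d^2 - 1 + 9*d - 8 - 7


(1) = -45*r + 4*t^3 + t^2*(-10*r - 28) + t*(55*r + 51) - 27
(2) = -88*d^2 - 11*d - 42*x^3 + x^2*(329*d + 108) + x*(56*d^2 - 510*d - 66)
(3) = t^2 + 12*t + 32
(4) = m^2*(140*n + 210) + m*(186*n^2 + 299*n + 30) - 20*n^3 - 32*n^2 - 3*n
(5) = -2*d^2 + 12*d - 16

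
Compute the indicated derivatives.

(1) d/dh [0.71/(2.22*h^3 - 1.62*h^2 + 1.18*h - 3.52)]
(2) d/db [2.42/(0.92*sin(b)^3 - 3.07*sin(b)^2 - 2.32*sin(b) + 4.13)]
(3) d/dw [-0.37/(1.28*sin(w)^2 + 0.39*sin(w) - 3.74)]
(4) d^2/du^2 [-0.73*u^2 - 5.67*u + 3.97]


(1) = (-4.7286*h^2 + 2.3004*h - 0.8378)/(2.22*h^3 - 1.62*h^2 + 1.18*h - 3.52)^2
(2) = (-6.6792*sin(b)^2 + 14.8588*sin(b) + 5.6144)*cos(b)/(0.92*sin(b)^3 - 3.07*sin(b)^2 - 2.32*sin(b) + 4.13)^2
(3) = (0.9472*sin(w) + 0.1443)*cos(w)/(1.28*sin(w)^2 + 0.39*sin(w) - 3.74)^2
(4) = -1.46000000000000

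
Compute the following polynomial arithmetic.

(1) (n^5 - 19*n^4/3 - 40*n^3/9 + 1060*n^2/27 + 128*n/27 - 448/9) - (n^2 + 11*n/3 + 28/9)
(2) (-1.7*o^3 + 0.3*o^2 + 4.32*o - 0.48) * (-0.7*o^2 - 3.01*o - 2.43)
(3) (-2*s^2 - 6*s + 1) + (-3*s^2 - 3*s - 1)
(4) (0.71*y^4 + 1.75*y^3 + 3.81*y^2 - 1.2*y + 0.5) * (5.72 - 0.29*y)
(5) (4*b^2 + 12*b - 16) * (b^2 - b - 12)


(1) = n^5 - 19*n^4/3 - 40*n^3/9 + 1033*n^2/27 + 29*n/27 - 476/9
(2) = 1.19*o^5 + 4.907*o^4 + 0.204*o^3 - 13.3962*o^2 - 9.0528*o + 1.1664
(3) = -5*s^2 - 9*s
(4) = -0.2059*y^5 + 3.5537*y^4 + 8.9051*y^3 + 22.1412*y^2 - 7.009*y + 2.86
(5) = 4*b^4 + 8*b^3 - 76*b^2 - 128*b + 192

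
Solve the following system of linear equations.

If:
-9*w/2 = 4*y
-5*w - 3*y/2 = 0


Then:
w = 0
y = 0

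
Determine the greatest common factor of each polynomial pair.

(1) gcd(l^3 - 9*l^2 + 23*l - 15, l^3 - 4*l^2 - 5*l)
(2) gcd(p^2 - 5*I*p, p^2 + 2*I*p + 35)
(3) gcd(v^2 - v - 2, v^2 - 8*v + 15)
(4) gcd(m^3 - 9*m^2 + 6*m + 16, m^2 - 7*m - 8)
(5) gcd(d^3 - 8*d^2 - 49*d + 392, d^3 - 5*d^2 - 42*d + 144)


(1) = gcd((l - 5)*(l - 3)*(l - 1), l*(l - 5)*(l + 1)) = l - 5
(2) = gcd(p*(p - 5*I), (p - 5*I)*(p + 7*I)) = p - 5*I
(3) = 1
(4) = m^2 - 7*m - 8
(5) = gcd((d - 8)*(d - 7)*(d + 7), (d - 8)*(d - 3)*(d + 6)) = d - 8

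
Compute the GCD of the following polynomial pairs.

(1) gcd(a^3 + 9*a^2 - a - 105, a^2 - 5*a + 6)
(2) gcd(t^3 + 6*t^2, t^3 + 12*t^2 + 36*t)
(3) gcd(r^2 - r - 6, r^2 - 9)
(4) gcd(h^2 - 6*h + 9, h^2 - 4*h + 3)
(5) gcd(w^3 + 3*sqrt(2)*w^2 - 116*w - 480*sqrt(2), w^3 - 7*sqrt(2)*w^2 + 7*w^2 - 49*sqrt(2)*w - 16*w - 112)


(1) = gcd((a - 3)*(a + 5)*(a + 7), (a - 3)*(a - 2)) = a - 3
(2) = t^2 + 6*t
(3) = gcd((r - 3)*(r + 2), (r - 3)*(r + 3)) = r - 3
(4) = h - 3
(5) = w - 8*sqrt(2)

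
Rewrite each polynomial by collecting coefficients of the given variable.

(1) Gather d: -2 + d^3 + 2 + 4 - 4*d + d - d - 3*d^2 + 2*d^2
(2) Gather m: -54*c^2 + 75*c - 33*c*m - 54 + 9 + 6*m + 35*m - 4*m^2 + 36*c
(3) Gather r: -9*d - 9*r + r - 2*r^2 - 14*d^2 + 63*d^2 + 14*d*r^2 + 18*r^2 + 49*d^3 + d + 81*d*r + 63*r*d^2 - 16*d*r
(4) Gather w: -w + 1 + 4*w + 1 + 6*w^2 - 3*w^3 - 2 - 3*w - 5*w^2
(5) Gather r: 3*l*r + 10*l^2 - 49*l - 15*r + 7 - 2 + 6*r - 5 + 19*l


(1) = d^3 - d^2 - 4*d + 4
(2) = -54*c^2 + 111*c - 4*m^2 + m*(41 - 33*c) - 45
(3) = 49*d^3 + 49*d^2 - 8*d + r^2*(14*d + 16) + r*(63*d^2 + 65*d - 8)
(4) = -3*w^3 + w^2
(5) = 10*l^2 - 30*l + r*(3*l - 9)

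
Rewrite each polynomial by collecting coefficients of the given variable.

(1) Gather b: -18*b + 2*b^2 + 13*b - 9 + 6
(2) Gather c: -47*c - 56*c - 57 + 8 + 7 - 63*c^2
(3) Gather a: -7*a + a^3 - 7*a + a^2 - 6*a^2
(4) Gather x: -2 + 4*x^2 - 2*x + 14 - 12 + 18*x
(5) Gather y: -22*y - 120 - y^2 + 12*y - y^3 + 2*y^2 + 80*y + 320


(1) = 2*b^2 - 5*b - 3
(2) = -63*c^2 - 103*c - 42
(3) = a^3 - 5*a^2 - 14*a
(4) = 4*x^2 + 16*x
(5) = -y^3 + y^2 + 70*y + 200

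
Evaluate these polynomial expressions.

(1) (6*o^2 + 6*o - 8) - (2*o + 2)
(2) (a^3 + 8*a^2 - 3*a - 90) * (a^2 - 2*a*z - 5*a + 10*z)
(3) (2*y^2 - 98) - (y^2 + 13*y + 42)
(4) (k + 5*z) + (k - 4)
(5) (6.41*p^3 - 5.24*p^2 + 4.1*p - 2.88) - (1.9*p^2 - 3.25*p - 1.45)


(1) = 6*o^2 + 4*o - 10
(2) = a^5 - 2*a^4*z + 3*a^4 - 6*a^3*z - 43*a^3 + 86*a^2*z - 75*a^2 + 150*a*z + 450*a - 900*z
(3) = y^2 - 13*y - 140
(4) = 2*k + 5*z - 4
(5) = 6.41*p^3 - 7.14*p^2 + 7.35*p - 1.43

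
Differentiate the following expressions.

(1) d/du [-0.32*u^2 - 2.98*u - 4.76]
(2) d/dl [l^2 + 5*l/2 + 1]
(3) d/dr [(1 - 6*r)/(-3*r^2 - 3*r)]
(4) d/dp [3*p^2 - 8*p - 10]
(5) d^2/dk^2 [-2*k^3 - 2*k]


(1) = -0.64*u - 2.98
(2) = 2*l + 5/2
(3) = (-6*r^2 + 2*r + 1)/(3*r^2*(r^2 + 2*r + 1))
(4) = 6*p - 8
(5) = -12*k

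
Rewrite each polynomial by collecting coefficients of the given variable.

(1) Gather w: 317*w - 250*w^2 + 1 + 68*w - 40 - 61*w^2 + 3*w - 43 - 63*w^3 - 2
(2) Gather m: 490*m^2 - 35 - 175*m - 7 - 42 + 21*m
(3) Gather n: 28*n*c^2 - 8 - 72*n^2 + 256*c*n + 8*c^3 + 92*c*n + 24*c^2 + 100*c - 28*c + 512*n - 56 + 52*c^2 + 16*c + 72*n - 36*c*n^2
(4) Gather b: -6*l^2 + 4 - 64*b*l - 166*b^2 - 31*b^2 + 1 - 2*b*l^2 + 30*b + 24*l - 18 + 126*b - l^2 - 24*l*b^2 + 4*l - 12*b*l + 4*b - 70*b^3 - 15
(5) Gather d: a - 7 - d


(1) = -63*w^3 - 311*w^2 + 388*w - 84
(2) = 490*m^2 - 154*m - 84
(3) = 8*c^3 + 76*c^2 + 88*c + n^2*(-36*c - 72) + n*(28*c^2 + 348*c + 584) - 64
(4) = -70*b^3 + b^2*(-24*l - 197) + b*(-2*l^2 - 76*l + 160) - 7*l^2 + 28*l - 28
(5) = a - d - 7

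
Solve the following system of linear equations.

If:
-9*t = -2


Then:
t = 2/9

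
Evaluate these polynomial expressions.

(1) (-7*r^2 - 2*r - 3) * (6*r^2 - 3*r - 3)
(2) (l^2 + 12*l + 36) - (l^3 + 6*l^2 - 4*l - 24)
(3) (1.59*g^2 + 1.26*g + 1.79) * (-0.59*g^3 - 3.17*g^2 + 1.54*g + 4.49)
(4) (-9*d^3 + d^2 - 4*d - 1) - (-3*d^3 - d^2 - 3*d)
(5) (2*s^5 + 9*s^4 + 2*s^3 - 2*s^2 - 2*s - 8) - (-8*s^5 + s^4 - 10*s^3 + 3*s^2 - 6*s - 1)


(1) = -42*r^4 + 9*r^3 + 9*r^2 + 15*r + 9
(2) = -l^3 - 5*l^2 + 16*l + 60
(3) = -0.9381*g^5 - 5.7837*g^4 - 2.6017*g^3 + 3.4052*g^2 + 8.414*g + 8.0371
(4) = -6*d^3 + 2*d^2 - d - 1
(5) = 10*s^5 + 8*s^4 + 12*s^3 - 5*s^2 + 4*s - 7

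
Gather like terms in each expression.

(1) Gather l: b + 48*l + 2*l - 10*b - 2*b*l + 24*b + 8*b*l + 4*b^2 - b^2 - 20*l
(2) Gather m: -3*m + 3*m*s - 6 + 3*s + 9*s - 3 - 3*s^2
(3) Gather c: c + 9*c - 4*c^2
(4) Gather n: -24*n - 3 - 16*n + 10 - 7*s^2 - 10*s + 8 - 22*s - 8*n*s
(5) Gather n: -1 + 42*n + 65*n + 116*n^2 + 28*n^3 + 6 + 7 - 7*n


(1) = 3*b^2 + 15*b + l*(6*b + 30)
(2) = m*(3*s - 3) - 3*s^2 + 12*s - 9
(3) = -4*c^2 + 10*c
(4) = n*(-8*s - 40) - 7*s^2 - 32*s + 15
(5) = 28*n^3 + 116*n^2 + 100*n + 12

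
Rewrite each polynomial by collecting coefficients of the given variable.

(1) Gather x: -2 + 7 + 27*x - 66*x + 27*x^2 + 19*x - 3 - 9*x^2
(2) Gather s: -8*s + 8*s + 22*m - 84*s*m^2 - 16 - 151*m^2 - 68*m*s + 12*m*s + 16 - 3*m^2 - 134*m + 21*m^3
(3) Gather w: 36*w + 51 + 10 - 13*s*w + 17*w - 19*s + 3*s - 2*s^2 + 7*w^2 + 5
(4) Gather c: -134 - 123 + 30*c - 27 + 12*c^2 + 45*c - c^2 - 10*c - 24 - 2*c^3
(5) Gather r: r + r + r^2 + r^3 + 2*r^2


(1) = 18*x^2 - 20*x + 2
(2) = 21*m^3 - 154*m^2 - 112*m + s*(-84*m^2 - 56*m)
(3) = -2*s^2 - 16*s + 7*w^2 + w*(53 - 13*s) + 66
(4) = -2*c^3 + 11*c^2 + 65*c - 308
(5) = r^3 + 3*r^2 + 2*r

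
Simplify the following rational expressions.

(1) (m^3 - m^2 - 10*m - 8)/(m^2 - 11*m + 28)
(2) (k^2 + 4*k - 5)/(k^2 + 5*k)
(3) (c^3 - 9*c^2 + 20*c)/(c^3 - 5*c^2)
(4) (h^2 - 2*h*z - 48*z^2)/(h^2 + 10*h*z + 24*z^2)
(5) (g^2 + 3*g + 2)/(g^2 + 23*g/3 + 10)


(1) = (m^2 + 3*m + 2)/(m - 7)
(2) = (k - 1)/k
(3) = (c - 4)/c
(4) = (h - 8*z)/(h + 4*z)
(5) = (3*g^2 + 9*g + 6)/(3*g^2 + 23*g + 30)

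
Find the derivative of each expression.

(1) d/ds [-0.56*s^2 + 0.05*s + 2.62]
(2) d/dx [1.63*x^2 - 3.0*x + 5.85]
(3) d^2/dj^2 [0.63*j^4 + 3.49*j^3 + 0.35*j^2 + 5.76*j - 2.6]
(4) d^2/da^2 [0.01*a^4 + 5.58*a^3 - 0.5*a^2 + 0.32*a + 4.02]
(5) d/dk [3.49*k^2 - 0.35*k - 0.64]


(1) = 0.05 - 1.12*s
(2) = 3.26*x - 3.0
(3) = 7.56*j^2 + 20.94*j + 0.7
(4) = 0.12*a^2 + 33.48*a - 1.0
(5) = 6.98*k - 0.35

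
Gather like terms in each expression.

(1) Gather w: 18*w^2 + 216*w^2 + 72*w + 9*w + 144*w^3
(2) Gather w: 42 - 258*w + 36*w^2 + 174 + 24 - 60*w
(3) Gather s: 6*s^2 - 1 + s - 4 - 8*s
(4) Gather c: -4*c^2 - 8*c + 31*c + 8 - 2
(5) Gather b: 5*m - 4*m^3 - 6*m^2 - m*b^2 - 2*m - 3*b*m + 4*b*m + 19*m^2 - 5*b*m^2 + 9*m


(1) = 144*w^3 + 234*w^2 + 81*w
(2) = 36*w^2 - 318*w + 240
(3) = 6*s^2 - 7*s - 5
(4) = -4*c^2 + 23*c + 6
(5) = -b^2*m + b*(-5*m^2 + m) - 4*m^3 + 13*m^2 + 12*m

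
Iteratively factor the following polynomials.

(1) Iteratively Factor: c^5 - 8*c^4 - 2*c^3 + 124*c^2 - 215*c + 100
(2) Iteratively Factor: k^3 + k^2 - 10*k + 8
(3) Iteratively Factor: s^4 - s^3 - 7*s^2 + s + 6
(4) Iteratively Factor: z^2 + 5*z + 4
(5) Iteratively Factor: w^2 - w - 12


(1) = (c + 4)*(c^4 - 12*c^3 + 46*c^2 - 60*c + 25) = (c - 1)*(c + 4)*(c^3 - 11*c^2 + 35*c - 25) = (c - 5)*(c - 1)*(c + 4)*(c^2 - 6*c + 5) = (c - 5)^2*(c - 1)*(c + 4)*(c - 1)
(2) = (k - 1)*(k^2 + 2*k - 8) = (k - 2)*(k - 1)*(k + 4)
(3) = (s - 1)*(s^3 - 7*s - 6) = (s - 3)*(s - 1)*(s^2 + 3*s + 2) = (s - 3)*(s - 1)*(s + 2)*(s + 1)
(4) = (z + 1)*(z + 4)
(5) = (w - 4)*(w + 3)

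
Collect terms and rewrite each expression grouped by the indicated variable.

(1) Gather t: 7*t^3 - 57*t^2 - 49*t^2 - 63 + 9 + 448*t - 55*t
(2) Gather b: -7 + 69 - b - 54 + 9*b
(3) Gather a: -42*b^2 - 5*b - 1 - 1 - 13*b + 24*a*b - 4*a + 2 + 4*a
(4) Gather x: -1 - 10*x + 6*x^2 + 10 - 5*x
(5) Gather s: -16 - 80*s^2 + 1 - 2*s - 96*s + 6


(1) = 7*t^3 - 106*t^2 + 393*t - 54
(2) = 8*b + 8
(3) = 24*a*b - 42*b^2 - 18*b
(4) = 6*x^2 - 15*x + 9
(5) = -80*s^2 - 98*s - 9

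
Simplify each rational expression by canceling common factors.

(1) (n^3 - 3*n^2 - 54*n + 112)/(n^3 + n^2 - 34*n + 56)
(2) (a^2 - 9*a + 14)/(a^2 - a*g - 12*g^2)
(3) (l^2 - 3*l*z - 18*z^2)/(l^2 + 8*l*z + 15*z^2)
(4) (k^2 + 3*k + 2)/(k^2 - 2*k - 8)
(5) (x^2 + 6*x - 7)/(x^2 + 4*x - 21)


(1) = (n - 8)/(n - 4)
(2) = (a^2 - 9*a + 14)/(a^2 - a*g - 12*g^2)
(3) = (l - 6*z)/(l + 5*z)
(4) = (k + 1)/(k - 4)
(5) = (x - 1)/(x - 3)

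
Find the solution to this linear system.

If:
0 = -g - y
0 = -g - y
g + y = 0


Then:
g = -y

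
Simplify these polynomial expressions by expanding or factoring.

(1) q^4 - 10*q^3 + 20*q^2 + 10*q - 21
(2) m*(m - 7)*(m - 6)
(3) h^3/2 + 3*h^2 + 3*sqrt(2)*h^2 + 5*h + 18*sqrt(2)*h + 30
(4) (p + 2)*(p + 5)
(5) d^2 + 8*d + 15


(1) = (q - 7)*(q - 3)*(q - 1)*(q + 1)
(2) = m^3 - 13*m^2 + 42*m
(3) = (h/2 + sqrt(2)/2)*(h + 6)*(h + 5*sqrt(2))
(4) = p^2 + 7*p + 10
(5) = (d + 3)*(d + 5)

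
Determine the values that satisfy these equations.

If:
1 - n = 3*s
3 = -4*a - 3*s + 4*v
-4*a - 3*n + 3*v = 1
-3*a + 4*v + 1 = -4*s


Then:
a = -229/73
n = 100/73
s = -9/73
v = -181/73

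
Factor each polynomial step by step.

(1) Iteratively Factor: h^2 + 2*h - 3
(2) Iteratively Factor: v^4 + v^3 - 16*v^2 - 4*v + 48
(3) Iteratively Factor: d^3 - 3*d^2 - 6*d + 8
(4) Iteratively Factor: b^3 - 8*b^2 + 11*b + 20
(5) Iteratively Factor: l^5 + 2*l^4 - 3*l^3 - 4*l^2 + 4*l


(1) = (h + 3)*(h - 1)
(2) = (v - 3)*(v^3 + 4*v^2 - 4*v - 16) = (v - 3)*(v + 4)*(v^2 - 4) = (v - 3)*(v - 2)*(v + 4)*(v + 2)
(3) = (d - 1)*(d^2 - 2*d - 8) = (d - 4)*(d - 1)*(d + 2)
(4) = (b - 5)*(b^2 - 3*b - 4) = (b - 5)*(b - 4)*(b + 1)
(5) = (l - 1)*(l^4 + 3*l^3 - 4*l) = l*(l - 1)*(l^3 + 3*l^2 - 4) = l*(l - 1)^2*(l^2 + 4*l + 4) = l*(l - 1)^2*(l + 2)*(l + 2)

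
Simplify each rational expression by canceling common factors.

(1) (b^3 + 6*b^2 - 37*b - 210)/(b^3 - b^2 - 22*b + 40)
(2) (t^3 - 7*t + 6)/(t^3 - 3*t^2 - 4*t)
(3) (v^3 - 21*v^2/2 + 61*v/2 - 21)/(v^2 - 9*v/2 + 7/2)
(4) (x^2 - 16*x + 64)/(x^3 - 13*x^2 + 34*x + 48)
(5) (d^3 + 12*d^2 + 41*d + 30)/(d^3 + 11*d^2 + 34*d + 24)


(1) = (b^2 + b - 42)/(b^2 - 6*b + 8)
(2) = (t^3 - 7*t + 6)/(t^3 - 3*t^2 - 4*t)
(3) = v - 6
(4) = (x - 8)/(x^2 - 5*x - 6)
(5) = (d + 5)/(d + 4)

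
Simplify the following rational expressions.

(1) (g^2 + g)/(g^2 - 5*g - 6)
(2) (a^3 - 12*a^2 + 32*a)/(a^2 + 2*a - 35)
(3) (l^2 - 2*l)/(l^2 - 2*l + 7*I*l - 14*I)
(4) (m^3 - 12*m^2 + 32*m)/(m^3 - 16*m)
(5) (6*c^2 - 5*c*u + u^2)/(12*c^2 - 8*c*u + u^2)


(1) = g/(g - 6)
(2) = (a^3 - 12*a^2 + 32*a)/(a^2 + 2*a - 35)
(3) = l/(l + 7*I)
(4) = (m - 8)/(m + 4)
(5) = (-3*c + u)/(-6*c + u)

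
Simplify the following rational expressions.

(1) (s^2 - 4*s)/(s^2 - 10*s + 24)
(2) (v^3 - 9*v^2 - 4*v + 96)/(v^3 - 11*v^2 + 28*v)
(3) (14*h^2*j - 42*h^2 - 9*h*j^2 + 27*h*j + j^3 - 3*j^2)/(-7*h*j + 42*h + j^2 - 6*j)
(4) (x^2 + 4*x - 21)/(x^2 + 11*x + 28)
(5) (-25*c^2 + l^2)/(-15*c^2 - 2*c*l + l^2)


(1) = s/(s - 6)
(2) = (v^2 - 5*v - 24)/(v^2 - 7*v)
(3) = (-2*h*j + 6*h + j^2 - 3*j)/(j - 6)
(4) = (x - 3)/(x + 4)
(5) = (5*c + l)/(3*c + l)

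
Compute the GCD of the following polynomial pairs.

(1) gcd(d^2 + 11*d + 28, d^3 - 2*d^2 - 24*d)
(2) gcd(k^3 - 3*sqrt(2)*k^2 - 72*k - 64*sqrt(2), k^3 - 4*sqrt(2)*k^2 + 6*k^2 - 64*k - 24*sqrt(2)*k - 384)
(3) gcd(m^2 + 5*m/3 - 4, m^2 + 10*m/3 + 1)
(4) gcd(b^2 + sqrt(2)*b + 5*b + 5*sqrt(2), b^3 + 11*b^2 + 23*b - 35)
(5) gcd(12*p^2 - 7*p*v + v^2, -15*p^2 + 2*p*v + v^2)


(1) = d + 4
(2) = k^2 - 4*sqrt(2)*k - 64
(3) = m + 3
(4) = gcd((b + 5)*(b + sqrt(2)), (b - 1)*(b + 5)*(b + 7)) = b + 5
(5) = gcd((-4*p + v)*(-3*p + v), (-3*p + v)*(5*p + v)) = 3*p - v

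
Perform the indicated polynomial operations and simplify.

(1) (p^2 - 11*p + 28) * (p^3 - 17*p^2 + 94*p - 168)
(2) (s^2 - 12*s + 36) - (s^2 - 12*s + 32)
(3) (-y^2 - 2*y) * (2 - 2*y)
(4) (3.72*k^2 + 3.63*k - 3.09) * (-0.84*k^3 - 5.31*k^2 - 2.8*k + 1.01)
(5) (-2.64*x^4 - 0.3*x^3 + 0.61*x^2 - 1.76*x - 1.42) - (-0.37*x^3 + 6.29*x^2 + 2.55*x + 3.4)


(1) = p^5 - 28*p^4 + 309*p^3 - 1678*p^2 + 4480*p - 4704
(2) = 4
(3) = 2*y^3 + 2*y^2 - 4*y
(4) = -3.1248*k^5 - 22.8024*k^4 - 27.0957*k^3 + 10.0011*k^2 + 12.3183*k - 3.1209
(5) = -2.64*x^4 + 0.07*x^3 - 5.68*x^2 - 4.31*x - 4.82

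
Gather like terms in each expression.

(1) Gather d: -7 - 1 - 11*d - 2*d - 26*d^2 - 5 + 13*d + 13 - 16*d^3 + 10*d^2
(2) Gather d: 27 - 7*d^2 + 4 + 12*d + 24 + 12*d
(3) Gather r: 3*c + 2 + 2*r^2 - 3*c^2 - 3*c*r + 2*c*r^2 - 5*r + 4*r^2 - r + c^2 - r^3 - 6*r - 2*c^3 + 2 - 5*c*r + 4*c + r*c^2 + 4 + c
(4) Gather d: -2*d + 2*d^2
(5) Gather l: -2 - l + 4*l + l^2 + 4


(1) = -16*d^3 - 16*d^2
(2) = -7*d^2 + 24*d + 55
(3) = -2*c^3 - 2*c^2 + 8*c - r^3 + r^2*(2*c + 6) + r*(c^2 - 8*c - 12) + 8
(4) = 2*d^2 - 2*d
(5) = l^2 + 3*l + 2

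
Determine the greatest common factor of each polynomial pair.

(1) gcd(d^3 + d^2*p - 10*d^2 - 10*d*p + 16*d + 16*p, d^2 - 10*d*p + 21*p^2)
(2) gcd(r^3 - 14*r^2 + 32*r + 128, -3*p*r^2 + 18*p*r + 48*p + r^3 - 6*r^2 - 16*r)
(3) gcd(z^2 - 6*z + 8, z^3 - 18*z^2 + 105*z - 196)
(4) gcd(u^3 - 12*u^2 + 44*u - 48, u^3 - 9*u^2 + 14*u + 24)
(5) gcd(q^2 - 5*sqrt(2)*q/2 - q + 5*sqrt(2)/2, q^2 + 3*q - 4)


(1) = 1
(2) = gcd((r - 8)^2*(r + 2), (-3*p + r)*(r - 8)*(r + 2)) = r^2 - 6*r - 16
(3) = z - 4
(4) = gcd((u - 6)*(u - 4)*(u - 2), (u - 6)*(u - 4)*(u + 1)) = u^2 - 10*u + 24
(5) = gcd((q - 1)*(q - 5*sqrt(2)/2), (q - 1)*(q + 4)) = q - 1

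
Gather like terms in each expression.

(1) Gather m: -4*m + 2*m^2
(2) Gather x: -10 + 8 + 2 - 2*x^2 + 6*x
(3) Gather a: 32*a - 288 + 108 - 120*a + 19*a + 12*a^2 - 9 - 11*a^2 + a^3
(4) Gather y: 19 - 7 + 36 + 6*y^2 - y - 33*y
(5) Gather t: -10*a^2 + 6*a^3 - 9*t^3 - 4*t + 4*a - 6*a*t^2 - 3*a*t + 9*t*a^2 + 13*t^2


(1) = 2*m^2 - 4*m
(2) = -2*x^2 + 6*x
(3) = a^3 + a^2 - 69*a - 189
(4) = 6*y^2 - 34*y + 48
(5) = 6*a^3 - 10*a^2 + 4*a - 9*t^3 + t^2*(13 - 6*a) + t*(9*a^2 - 3*a - 4)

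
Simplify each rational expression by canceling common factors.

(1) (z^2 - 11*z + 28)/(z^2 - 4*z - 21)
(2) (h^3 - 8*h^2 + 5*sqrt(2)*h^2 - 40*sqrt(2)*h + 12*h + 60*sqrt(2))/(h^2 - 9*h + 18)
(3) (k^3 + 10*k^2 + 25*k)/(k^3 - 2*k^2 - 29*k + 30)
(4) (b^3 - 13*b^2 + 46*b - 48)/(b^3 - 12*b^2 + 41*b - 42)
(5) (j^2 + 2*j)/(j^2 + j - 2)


(1) = (z - 4)/(z + 3)
(2) = (h^2 + h*(-2 + 5*sqrt(2)) - 10*sqrt(2))/(h - 3)
(3) = (k^2 + 5*k)/(k^2 - 7*k + 6)
(4) = (b - 8)/(b - 7)
(5) = j/(j - 1)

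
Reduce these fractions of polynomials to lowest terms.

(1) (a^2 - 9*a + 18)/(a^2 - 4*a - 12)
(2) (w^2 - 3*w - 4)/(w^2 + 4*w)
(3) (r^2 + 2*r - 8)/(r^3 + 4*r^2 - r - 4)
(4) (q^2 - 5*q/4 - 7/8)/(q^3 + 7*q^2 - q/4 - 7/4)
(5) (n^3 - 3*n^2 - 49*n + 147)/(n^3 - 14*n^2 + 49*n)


(1) = (a - 3)/(a + 2)
(2) = (w^2 - 3*w - 4)/(w^2 + 4*w)
(3) = (r - 2)/(r^2 - 1)
(4) = (4*q - 7)/(4*q^2 + 26*q - 14)
(5) = (n^2 + 4*n - 21)/(n^2 - 7*n)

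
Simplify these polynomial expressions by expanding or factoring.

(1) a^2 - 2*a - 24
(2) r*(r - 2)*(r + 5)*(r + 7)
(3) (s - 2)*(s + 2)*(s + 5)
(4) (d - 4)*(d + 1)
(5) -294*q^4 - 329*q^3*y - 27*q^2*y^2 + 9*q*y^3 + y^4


(1) = (a - 6)*(a + 4)
(2) = r^4 + 10*r^3 + 11*r^2 - 70*r
(3) = s^3 + 5*s^2 - 4*s - 20
(4) = d^2 - 3*d - 4
(5) = (-6*q + y)*(q + y)*(7*q + y)^2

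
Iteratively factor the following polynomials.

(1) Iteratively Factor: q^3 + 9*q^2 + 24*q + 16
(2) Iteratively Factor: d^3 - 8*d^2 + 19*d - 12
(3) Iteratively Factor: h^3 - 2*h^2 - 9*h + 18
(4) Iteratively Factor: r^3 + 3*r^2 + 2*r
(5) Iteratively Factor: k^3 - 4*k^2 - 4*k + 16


(1) = (q + 4)*(q^2 + 5*q + 4) = (q + 4)^2*(q + 1)
(2) = (d - 3)*(d^2 - 5*d + 4) = (d - 3)*(d - 1)*(d - 4)
(3) = (h + 3)*(h^2 - 5*h + 6) = (h - 2)*(h + 3)*(h - 3)
(4) = (r + 2)*(r^2 + r) = r*(r + 2)*(r + 1)
(5) = (k + 2)*(k^2 - 6*k + 8) = (k - 4)*(k + 2)*(k - 2)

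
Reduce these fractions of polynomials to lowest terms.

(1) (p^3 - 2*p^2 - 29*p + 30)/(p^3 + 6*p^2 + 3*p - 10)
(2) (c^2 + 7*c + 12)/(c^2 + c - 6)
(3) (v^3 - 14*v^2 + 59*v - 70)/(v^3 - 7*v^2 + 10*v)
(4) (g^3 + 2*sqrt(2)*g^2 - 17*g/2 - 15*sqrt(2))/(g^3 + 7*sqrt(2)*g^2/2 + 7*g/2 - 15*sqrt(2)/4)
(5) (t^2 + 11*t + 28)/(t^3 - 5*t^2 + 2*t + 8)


(1) = (p - 6)/(p + 2)
(2) = (c + 4)/(c - 2)
(3) = (v - 7)/v
(4) = (8*g - 16*sqrt(2))/(8*g - 4*sqrt(2))
(5) = (t^2 + 11*t + 28)/(t^3 - 5*t^2 + 2*t + 8)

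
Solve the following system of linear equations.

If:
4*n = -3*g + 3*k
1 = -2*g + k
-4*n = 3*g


Then:
g = -1/2
k = 0
n = 3/8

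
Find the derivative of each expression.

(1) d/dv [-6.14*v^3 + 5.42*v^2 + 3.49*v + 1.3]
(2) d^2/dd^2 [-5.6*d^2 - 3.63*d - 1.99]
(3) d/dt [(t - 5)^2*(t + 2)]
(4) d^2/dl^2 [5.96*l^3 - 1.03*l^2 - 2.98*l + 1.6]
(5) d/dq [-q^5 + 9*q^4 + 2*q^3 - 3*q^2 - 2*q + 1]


(1) = -18.42*v^2 + 10.84*v + 3.49
(2) = -11.2000000000000
(3) = (t - 5)*(3*t - 1)
(4) = 35.76*l - 2.06
(5) = -5*q^4 + 36*q^3 + 6*q^2 - 6*q - 2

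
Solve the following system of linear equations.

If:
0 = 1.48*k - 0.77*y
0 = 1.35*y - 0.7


Then:
k = 0.27
y = 0.52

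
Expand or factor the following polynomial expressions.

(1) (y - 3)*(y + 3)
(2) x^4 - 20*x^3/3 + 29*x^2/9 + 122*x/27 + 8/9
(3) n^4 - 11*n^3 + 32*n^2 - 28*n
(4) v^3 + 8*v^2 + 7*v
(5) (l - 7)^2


(1) = y^2 - 9
(2) = (x - 6)*(x - 4/3)*(x + 1/3)^2
(3) = n*(n - 7)*(n - 2)^2
(4) = v*(v + 1)*(v + 7)
(5) = l^2 - 14*l + 49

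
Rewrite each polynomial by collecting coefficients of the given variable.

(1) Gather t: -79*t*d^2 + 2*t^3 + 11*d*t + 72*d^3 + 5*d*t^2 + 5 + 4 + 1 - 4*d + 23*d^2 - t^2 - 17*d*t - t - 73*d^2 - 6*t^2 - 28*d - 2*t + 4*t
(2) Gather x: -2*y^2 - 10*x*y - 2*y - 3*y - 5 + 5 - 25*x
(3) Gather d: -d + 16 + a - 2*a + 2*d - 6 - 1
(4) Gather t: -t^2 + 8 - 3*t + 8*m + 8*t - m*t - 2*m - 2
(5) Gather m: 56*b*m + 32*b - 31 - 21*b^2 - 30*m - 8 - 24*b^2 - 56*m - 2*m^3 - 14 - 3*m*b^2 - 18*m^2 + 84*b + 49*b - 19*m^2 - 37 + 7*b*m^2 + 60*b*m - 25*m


(1) = 72*d^3 - 50*d^2 - 32*d + 2*t^3 + t^2*(5*d - 7) + t*(-79*d^2 - 6*d + 1) + 10
(2) = x*(-10*y - 25) - 2*y^2 - 5*y
(3) = -a + d + 9
(4) = 6*m - t^2 + t*(5 - m) + 6
(5) = -45*b^2 + 165*b - 2*m^3 + m^2*(7*b - 37) + m*(-3*b^2 + 116*b - 111) - 90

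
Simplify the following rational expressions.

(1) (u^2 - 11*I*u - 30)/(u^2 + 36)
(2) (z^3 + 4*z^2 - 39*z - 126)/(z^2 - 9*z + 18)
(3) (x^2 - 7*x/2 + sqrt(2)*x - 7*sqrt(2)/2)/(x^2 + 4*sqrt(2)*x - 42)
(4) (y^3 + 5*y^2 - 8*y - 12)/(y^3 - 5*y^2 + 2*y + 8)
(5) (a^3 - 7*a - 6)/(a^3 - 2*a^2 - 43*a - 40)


(1) = (u - 5*I)/(u + 6*I)
(2) = (z^2 + 10*z + 21)/(z - 3)
(3) = (2*x^2 + x*(-7 + 2*sqrt(2)) - 7*sqrt(2))/(2*x^2 + 8*sqrt(2)*x - 84)
(4) = (y + 6)/(y - 4)
(5) = (a^2 - a - 6)/(a^2 - 3*a - 40)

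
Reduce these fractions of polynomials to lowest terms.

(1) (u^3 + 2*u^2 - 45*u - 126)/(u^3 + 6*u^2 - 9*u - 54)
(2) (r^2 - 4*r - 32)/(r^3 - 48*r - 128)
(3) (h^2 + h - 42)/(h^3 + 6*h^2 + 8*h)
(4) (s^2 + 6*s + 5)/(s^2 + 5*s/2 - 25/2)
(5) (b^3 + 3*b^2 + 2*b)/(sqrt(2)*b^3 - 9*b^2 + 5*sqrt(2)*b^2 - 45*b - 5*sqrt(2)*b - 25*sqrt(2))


(1) = (u - 7)/(u - 3)
(2) = 1/(r + 4)
(3) = (h^2 + h - 42)/(h^3 + 6*h^2 + 8*h)
(4) = (2*s + 2)/(2*s - 5)
(5) = (b^3 + 3*b^2 + 2*b)/(sqrt(2)*b^3 + b^2*(-9 + 5*sqrt(2)) + b*(-45 - 5*sqrt(2)) - 25*sqrt(2))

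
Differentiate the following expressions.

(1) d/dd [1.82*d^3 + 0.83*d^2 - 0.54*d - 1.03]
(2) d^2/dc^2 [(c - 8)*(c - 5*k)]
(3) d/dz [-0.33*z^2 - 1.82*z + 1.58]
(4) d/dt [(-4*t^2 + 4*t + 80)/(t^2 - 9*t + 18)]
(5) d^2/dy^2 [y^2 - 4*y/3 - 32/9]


(1) = 5.46*d^2 + 1.66*d - 0.54
(2) = 2
(3) = -0.66*z - 1.82
(4) = 8*(4*t^2 - 38*t + 99)/(t^4 - 18*t^3 + 117*t^2 - 324*t + 324)
(5) = 2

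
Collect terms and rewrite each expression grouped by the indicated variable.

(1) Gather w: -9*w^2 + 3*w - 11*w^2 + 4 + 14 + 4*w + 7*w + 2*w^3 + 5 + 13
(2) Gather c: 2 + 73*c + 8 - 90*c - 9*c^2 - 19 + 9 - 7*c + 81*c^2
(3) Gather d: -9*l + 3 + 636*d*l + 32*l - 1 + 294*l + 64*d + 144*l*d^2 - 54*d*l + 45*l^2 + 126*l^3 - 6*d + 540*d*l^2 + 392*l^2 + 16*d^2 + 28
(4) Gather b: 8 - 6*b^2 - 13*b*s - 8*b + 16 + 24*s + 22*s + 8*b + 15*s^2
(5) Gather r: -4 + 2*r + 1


(1) = 2*w^3 - 20*w^2 + 14*w + 36
(2) = 72*c^2 - 24*c
(3) = d^2*(144*l + 16) + d*(540*l^2 + 582*l + 58) + 126*l^3 + 437*l^2 + 317*l + 30
(4) = -6*b^2 - 13*b*s + 15*s^2 + 46*s + 24
(5) = 2*r - 3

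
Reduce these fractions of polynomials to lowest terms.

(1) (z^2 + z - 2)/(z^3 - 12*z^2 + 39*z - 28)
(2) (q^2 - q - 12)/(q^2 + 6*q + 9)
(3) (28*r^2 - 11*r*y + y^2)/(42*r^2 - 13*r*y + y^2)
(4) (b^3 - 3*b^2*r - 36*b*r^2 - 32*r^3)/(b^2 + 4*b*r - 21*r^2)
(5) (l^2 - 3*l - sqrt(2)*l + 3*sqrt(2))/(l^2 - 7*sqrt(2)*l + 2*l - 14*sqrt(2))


(1) = (z + 2)/(z^2 - 11*z + 28)
(2) = (q - 4)/(q + 3)
(3) = (-4*r + y)/(-6*r + y)
(4) = (-b^3 + 3*b^2*r + 36*b*r^2 + 32*r^3)/(-b^2 - 4*b*r + 21*r^2)
(5) = (l^2 + l*(-3 - sqrt(2)) + 3*sqrt(2))/(l^2 + l*(2 - 7*sqrt(2)) - 14*sqrt(2))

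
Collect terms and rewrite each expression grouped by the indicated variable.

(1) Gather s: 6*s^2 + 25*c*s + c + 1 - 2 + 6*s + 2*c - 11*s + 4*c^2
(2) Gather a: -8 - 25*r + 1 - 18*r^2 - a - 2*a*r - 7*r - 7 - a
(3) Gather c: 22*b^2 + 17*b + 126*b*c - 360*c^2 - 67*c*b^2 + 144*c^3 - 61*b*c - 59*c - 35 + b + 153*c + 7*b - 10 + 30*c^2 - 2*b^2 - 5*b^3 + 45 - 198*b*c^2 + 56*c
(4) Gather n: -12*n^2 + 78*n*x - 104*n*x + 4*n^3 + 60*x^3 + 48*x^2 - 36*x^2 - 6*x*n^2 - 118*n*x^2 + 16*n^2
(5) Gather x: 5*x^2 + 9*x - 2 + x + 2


(1) = 4*c^2 + 3*c + 6*s^2 + s*(25*c - 5) - 1
(2) = a*(-2*r - 2) - 18*r^2 - 32*r - 14
(3) = -5*b^3 + 20*b^2 + 25*b + 144*c^3 + c^2*(-198*b - 330) + c*(-67*b^2 + 65*b + 150)
(4) = 4*n^3 + n^2*(4 - 6*x) + n*(-118*x^2 - 26*x) + 60*x^3 + 12*x^2
(5) = 5*x^2 + 10*x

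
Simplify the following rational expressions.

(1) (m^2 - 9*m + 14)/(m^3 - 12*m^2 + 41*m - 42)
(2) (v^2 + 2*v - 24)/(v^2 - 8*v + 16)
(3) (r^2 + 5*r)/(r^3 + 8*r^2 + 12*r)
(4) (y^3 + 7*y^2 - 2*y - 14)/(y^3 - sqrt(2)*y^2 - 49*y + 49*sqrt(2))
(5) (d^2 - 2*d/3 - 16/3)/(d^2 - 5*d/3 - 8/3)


(1) = 1/(m - 3)
(2) = (v + 6)/(v - 4)
(3) = (r + 5)/(r^2 + 8*r + 12)
(4) = (y + sqrt(2))/(y - 7)
(5) = (d + 2)/(d + 1)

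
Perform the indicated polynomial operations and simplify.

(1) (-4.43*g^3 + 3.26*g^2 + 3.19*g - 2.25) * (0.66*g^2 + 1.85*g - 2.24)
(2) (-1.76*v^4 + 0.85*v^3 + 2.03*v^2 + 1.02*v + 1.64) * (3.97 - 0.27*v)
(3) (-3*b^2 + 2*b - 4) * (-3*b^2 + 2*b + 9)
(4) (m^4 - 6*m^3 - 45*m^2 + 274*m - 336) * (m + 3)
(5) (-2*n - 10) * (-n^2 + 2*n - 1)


(1) = -2.9238*g^5 - 6.0439*g^4 + 18.0596*g^3 - 2.8859*g^2 - 11.3081*g + 5.04
(2) = 0.4752*v^5 - 7.2167*v^4 + 2.8264*v^3 + 7.7837*v^2 + 3.6066*v + 6.5108
(3) = 9*b^4 - 12*b^3 - 11*b^2 + 10*b - 36
(4) = m^5 - 3*m^4 - 63*m^3 + 139*m^2 + 486*m - 1008
(5) = 2*n^3 + 6*n^2 - 18*n + 10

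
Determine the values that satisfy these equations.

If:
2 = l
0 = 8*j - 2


Then:
j = 1/4
l = 2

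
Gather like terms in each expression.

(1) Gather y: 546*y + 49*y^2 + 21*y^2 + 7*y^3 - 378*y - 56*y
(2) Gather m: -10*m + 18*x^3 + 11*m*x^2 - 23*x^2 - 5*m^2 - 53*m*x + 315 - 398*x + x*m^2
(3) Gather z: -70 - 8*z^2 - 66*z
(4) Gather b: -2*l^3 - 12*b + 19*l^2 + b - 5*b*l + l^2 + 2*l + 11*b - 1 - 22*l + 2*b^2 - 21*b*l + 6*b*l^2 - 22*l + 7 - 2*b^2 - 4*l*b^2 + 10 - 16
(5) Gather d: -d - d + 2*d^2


(1) = 7*y^3 + 70*y^2 + 112*y
(2) = m^2*(x - 5) + m*(11*x^2 - 53*x - 10) + 18*x^3 - 23*x^2 - 398*x + 315
(3) = -8*z^2 - 66*z - 70
(4) = -4*b^2*l + b*(6*l^2 - 26*l) - 2*l^3 + 20*l^2 - 42*l
(5) = 2*d^2 - 2*d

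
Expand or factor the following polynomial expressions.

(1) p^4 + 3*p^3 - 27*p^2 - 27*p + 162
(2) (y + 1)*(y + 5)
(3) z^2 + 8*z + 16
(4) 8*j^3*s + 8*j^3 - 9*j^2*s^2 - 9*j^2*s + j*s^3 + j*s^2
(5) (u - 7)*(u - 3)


(1) = (p - 3)^2*(p + 3)*(p + 6)
(2) = y^2 + 6*y + 5
(3) = (z + 4)^2
(4) = (-8*j + s)*(-j + s)*(j*s + j)
(5) = u^2 - 10*u + 21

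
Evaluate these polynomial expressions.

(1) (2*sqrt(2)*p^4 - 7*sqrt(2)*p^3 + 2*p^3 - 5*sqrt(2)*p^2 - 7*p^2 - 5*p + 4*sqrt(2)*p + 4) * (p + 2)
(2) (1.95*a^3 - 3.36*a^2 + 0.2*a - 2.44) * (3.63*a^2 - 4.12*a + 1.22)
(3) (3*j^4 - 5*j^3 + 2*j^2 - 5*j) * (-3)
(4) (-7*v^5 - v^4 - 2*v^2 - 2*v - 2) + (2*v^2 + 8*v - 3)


(1) = 2*sqrt(2)*p^5 - 3*sqrt(2)*p^4 + 2*p^4 - 19*sqrt(2)*p^3 - 3*p^3 - 19*p^2 - 6*sqrt(2)*p^2 - 6*p + 8*sqrt(2)*p + 8
(2) = 7.0785*a^5 - 20.2308*a^4 + 16.9482*a^3 - 13.7804*a^2 + 10.2968*a - 2.9768
(3) = -9*j^4 + 15*j^3 - 6*j^2 + 15*j
(4) = -7*v^5 - v^4 + 6*v - 5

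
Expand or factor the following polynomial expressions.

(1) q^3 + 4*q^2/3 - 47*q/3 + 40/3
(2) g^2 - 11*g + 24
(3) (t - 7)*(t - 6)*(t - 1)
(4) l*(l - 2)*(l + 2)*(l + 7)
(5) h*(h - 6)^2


(1) = (q - 8/3)*(q - 1)*(q + 5)
(2) = (g - 8)*(g - 3)
(3) = t^3 - 14*t^2 + 55*t - 42
(4) = l^4 + 7*l^3 - 4*l^2 - 28*l
(5) = h^3 - 12*h^2 + 36*h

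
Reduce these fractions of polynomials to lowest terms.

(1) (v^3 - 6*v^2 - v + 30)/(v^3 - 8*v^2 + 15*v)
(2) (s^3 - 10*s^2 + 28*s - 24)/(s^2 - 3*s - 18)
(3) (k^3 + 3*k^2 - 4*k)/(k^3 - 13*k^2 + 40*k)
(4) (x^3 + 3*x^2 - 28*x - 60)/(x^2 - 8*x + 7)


(1) = (v + 2)/v
(2) = (s^2 - 4*s + 4)/(s + 3)
(3) = (k^2 + 3*k - 4)/(k^2 - 13*k + 40)
(4) = (x^3 + 3*x^2 - 28*x - 60)/(x^2 - 8*x + 7)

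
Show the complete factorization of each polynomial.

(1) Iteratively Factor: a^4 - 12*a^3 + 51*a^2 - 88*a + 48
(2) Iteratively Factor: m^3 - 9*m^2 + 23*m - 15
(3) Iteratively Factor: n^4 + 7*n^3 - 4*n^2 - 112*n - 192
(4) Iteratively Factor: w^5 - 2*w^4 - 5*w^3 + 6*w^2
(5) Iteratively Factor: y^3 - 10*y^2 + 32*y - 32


(1) = (a - 4)*(a^3 - 8*a^2 + 19*a - 12) = (a - 4)*(a - 1)*(a^2 - 7*a + 12) = (a - 4)^2*(a - 1)*(a - 3)
(2) = (m - 5)*(m^2 - 4*m + 3) = (m - 5)*(m - 1)*(m - 3)
(3) = (n + 4)*(n^3 + 3*n^2 - 16*n - 48) = (n + 3)*(n + 4)*(n^2 - 16) = (n + 3)*(n + 4)^2*(n - 4)
(4) = (w - 3)*(w^4 + w^3 - 2*w^2) = w*(w - 3)*(w^3 + w^2 - 2*w) = w*(w - 3)*(w + 2)*(w^2 - w) = w*(w - 3)*(w - 1)*(w + 2)*(w)
(5) = (y - 2)*(y^2 - 8*y + 16) = (y - 4)*(y - 2)*(y - 4)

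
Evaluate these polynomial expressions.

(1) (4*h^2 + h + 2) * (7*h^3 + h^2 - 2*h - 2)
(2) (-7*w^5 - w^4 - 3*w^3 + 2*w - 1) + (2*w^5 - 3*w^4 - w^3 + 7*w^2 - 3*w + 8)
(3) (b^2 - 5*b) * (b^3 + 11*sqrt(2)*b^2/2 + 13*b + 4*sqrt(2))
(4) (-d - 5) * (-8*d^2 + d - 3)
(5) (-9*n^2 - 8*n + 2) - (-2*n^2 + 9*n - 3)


(1) = 28*h^5 + 11*h^4 + 7*h^3 - 8*h^2 - 6*h - 4
(2) = -5*w^5 - 4*w^4 - 4*w^3 + 7*w^2 - w + 7
(3) = b^5 - 5*b^4 + 11*sqrt(2)*b^4/2 - 55*sqrt(2)*b^3/2 + 13*b^3 - 65*b^2 + 4*sqrt(2)*b^2 - 20*sqrt(2)*b
(4) = 8*d^3 + 39*d^2 - 2*d + 15
(5) = -7*n^2 - 17*n + 5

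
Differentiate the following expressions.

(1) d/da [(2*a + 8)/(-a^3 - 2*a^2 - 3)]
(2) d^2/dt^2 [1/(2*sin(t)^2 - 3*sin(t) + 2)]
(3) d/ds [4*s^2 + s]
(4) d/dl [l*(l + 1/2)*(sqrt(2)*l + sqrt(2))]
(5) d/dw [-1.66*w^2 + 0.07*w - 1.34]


(1) = 2*(-a^3 - 2*a^2 + a*(a + 4)*(3*a + 4) - 3)/(a^3 + 2*a^2 + 3)^2
(2) = (-16*sin(t)^4 + 18*sin(t)^3 + 31*sin(t)^2 - 42*sin(t) + 10)/(-3*sin(t) - cos(2*t) + 3)^3
(3) = 8*s + 1
(4) = sqrt(2)*(6*l^2 + 6*l + 1)/2
(5) = 0.07 - 3.32*w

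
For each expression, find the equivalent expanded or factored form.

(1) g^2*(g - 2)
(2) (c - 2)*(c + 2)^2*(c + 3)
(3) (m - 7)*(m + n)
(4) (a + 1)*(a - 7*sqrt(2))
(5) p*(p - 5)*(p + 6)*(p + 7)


(1) = g^3 - 2*g^2
(2) = c^4 + 5*c^3 + 2*c^2 - 20*c - 24
(3) = m^2 + m*n - 7*m - 7*n
(4) = a^2 - 7*sqrt(2)*a + a - 7*sqrt(2)
(5) = p^4 + 8*p^3 - 23*p^2 - 210*p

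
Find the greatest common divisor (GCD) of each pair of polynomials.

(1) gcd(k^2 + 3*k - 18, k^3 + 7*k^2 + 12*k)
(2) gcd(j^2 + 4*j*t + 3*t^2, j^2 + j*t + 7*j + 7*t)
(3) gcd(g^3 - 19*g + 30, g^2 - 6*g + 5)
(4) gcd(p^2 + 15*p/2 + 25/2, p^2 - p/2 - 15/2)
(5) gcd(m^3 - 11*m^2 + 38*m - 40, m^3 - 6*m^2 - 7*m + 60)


(1) = 1
(2) = gcd((j + t)*(j + 3*t), (j + 7)*(j + t)) = j + t
(3) = gcd((g - 3)*(g - 2)*(g + 5), (g - 5)*(g - 1)) = 1
(4) = gcd((p + 5/2)*(p + 5), (p - 3)*(p + 5/2)) = p + 5/2
(5) = m^2 - 9*m + 20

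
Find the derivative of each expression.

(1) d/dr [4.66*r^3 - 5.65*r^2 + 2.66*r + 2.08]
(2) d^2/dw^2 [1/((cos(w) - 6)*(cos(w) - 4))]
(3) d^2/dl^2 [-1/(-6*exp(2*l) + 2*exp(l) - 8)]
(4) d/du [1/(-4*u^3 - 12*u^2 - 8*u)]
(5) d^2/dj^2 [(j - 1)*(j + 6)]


(1) = 13.98*r^2 - 11.3*r + 2.66
(2) = (-4*sin(w)^4 + 6*sin(w)^2 - 555*cos(w)/2 + 15*cos(3*w)/2 + 150)/((cos(w) - 6)^3*(cos(w) - 4)^3)
(3) = ((1 - 12*exp(l))*(3*exp(2*l) - exp(l) + 4)/2 + (6*exp(l) - 1)^2*exp(l))*exp(l)/(3*exp(2*l) - exp(l) + 4)^3
(4) = (3*u^2 + 6*u + 2)/(4*u^2*(u^2 + 3*u + 2)^2)
(5) = 2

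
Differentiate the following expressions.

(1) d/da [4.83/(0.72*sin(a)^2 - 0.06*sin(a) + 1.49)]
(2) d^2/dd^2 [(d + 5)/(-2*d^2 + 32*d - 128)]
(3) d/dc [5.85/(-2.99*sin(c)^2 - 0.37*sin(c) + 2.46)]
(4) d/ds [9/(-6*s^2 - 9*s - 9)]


(1) = (0.2898 - 6.9552*sin(a))*cos(a)/(0.72*sin(a)^2 - 0.06*sin(a) + 1.49)^2
(2) = (-d - 31)/(d^4 - 32*d^3 + 384*d^2 - 2048*d + 4096)
(3) = (34.983*sin(c) + 2.1645)*cos(c)/(2.99*sin(c)^2 + 0.37*sin(c) - 2.46)^2
(4) = 3*(4*s + 3)/(2*s^2 + 3*s + 3)^2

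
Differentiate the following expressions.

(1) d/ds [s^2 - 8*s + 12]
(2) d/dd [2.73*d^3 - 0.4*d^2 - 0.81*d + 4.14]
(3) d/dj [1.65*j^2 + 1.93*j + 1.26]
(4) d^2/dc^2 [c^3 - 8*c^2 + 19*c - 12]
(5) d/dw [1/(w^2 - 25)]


(1) = 2*s - 8
(2) = 8.19*d^2 - 0.8*d - 0.81
(3) = 3.3*j + 1.93
(4) = 6*c - 16
(5) = -2*w/(w^2 - 25)^2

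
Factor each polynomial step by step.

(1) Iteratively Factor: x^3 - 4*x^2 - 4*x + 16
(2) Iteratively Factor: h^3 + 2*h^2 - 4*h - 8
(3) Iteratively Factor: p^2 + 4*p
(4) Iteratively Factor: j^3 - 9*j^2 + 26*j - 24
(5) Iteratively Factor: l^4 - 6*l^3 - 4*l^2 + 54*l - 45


(1) = (x - 2)*(x^2 - 2*x - 8) = (x - 2)*(x + 2)*(x - 4)
(2) = (h - 2)*(h^2 + 4*h + 4) = (h - 2)*(h + 2)*(h + 2)
(3) = (p)*(p + 4)
(4) = (j - 3)*(j^2 - 6*j + 8) = (j - 4)*(j - 3)*(j - 2)
(5) = (l - 1)*(l^3 - 5*l^2 - 9*l + 45) = (l - 1)*(l + 3)*(l^2 - 8*l + 15) = (l - 3)*(l - 1)*(l + 3)*(l - 5)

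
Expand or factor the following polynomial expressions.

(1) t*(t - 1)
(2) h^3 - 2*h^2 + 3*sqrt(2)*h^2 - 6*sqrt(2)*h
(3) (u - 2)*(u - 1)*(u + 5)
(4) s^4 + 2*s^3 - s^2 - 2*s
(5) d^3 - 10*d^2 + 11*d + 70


(1) = t^2 - t
(2) = h*(h - 2)*(h + 3*sqrt(2))
(3) = u^3 + 2*u^2 - 13*u + 10
(4) = s*(s - 1)*(s + 1)*(s + 2)
(5) = (d - 7)*(d - 5)*(d + 2)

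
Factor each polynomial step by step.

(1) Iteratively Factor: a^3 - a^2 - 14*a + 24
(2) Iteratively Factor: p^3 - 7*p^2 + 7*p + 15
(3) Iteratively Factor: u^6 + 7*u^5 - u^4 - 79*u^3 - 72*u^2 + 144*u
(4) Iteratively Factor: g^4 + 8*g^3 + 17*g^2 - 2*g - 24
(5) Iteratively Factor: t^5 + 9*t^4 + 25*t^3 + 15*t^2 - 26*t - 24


(1) = (a + 4)*(a^2 - 5*a + 6) = (a - 2)*(a + 4)*(a - 3)
(2) = (p + 1)*(p^2 - 8*p + 15) = (p - 3)*(p + 1)*(p - 5)
(3) = (u + 4)*(u^5 + 3*u^4 - 13*u^3 - 27*u^2 + 36*u) = (u - 3)*(u + 4)*(u^4 + 6*u^3 + 5*u^2 - 12*u) = (u - 3)*(u - 1)*(u + 4)*(u^3 + 7*u^2 + 12*u) = u*(u - 3)*(u - 1)*(u + 4)*(u^2 + 7*u + 12) = u*(u - 3)*(u - 1)*(u + 3)*(u + 4)*(u + 4)
(4) = (g - 1)*(g^3 + 9*g^2 + 26*g + 24) = (g - 1)*(g + 2)*(g^2 + 7*g + 12) = (g - 1)*(g + 2)*(g + 3)*(g + 4)
(5) = (t + 2)*(t^4 + 7*t^3 + 11*t^2 - 7*t - 12) = (t + 2)*(t + 3)*(t^3 + 4*t^2 - t - 4) = (t - 1)*(t + 2)*(t + 3)*(t^2 + 5*t + 4) = (t - 1)*(t + 2)*(t + 3)*(t + 4)*(t + 1)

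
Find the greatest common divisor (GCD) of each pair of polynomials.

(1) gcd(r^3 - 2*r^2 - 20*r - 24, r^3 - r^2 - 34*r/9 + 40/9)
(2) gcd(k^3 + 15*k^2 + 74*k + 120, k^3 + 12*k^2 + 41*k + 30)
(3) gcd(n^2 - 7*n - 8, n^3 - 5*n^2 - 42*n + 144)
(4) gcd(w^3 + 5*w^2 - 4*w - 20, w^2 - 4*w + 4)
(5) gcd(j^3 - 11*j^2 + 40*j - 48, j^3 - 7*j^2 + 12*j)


(1) = gcd((r - 6)*(r + 2)^2, (r - 5/3)*(r - 4/3)*(r + 2)) = r + 2
(2) = k^2 + 11*k + 30
(3) = n - 8
(4) = w - 2
(5) = gcd((j - 4)^2*(j - 3), j*(j - 4)*(j - 3)) = j^2 - 7*j + 12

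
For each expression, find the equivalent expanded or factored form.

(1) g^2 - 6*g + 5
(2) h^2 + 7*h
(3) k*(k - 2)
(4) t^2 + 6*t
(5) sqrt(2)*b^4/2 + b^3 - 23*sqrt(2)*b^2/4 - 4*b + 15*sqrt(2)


(1) = (g - 5)*(g - 1)
(2) = h*(h + 7)
(3) = k^2 - 2*k
(4) = t*(t + 6)
(5) = (b - 2)*(b - 3*sqrt(2)/2)*(b + 5*sqrt(2)/2)*(sqrt(2)*b/2 + sqrt(2))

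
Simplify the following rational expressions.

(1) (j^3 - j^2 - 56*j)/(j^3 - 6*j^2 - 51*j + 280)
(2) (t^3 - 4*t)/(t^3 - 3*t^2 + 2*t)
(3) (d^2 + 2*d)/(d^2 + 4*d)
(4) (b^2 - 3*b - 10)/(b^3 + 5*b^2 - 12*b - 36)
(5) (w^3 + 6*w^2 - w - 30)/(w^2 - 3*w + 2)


(1) = j/(j - 5)
(2) = (t + 2)/(t - 1)
(3) = (d + 2)/(d + 4)
(4) = (b - 5)/(b^2 + 3*b - 18)
(5) = (w^2 + 8*w + 15)/(w - 1)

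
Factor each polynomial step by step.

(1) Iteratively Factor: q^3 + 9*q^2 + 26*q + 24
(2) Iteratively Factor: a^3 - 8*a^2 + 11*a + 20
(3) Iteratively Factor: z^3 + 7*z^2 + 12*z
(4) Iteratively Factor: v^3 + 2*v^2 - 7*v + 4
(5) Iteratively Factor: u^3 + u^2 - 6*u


(1) = (q + 2)*(q^2 + 7*q + 12) = (q + 2)*(q + 3)*(q + 4)
(2) = (a - 5)*(a^2 - 3*a - 4) = (a - 5)*(a - 4)*(a + 1)
(3) = (z + 4)*(z^2 + 3*z) = z*(z + 4)*(z + 3)
(4) = (v + 4)*(v^2 - 2*v + 1) = (v - 1)*(v + 4)*(v - 1)
(5) = (u + 3)*(u^2 - 2*u) = u*(u + 3)*(u - 2)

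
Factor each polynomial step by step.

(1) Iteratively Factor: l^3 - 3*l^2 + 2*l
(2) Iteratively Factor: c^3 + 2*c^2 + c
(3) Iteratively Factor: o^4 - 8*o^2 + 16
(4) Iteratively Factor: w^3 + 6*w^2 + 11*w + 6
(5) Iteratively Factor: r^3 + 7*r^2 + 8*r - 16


(1) = (l - 1)*(l^2 - 2*l) = l*(l - 1)*(l - 2)
(2) = (c + 1)*(c^2 + c) = c*(c + 1)*(c + 1)
(3) = (o + 2)*(o^3 - 2*o^2 - 4*o + 8) = (o + 2)^2*(o^2 - 4*o + 4) = (o - 2)*(o + 2)^2*(o - 2)
(4) = (w + 3)*(w^2 + 3*w + 2) = (w + 1)*(w + 3)*(w + 2)
(5) = (r + 4)*(r^2 + 3*r - 4) = (r + 4)^2*(r - 1)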